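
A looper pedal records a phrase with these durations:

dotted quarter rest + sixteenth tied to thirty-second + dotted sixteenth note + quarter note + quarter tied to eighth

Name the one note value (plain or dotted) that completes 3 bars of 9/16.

half note

3 bars of 9/16 = 54 thirty-second notes.
Express everything in thirty-second notes: dotted quarter rest = 12; sixteenth tied to thirty-second (sixteenth + thirty-second) = 3; dotted sixteenth note = 3; quarter note = 8; quarter tied to eighth (quarter + eighth) = 12.
Adding: 12 + 3 + 3 + 8 + 12 = 38.
Remaining: 54 − 38 = 16 thirty-second notes, which is a half note.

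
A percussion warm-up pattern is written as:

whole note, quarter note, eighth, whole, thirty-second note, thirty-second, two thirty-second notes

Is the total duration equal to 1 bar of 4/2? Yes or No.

No

One bar of 4/2 = 64 thirty-second notes.
Convert each value to thirty-second notes: whole note = 32; quarter note = 8; eighth = 4; whole = 32; thirty-second note = 1; thirty-second = 1; thirty-second note = 1; thirty-second note = 1.
Adding: 32 + 8 + 4 + 32 + 1 + 1 + 1 + 1 = 80.
80 exceeds 64, so the answer is No.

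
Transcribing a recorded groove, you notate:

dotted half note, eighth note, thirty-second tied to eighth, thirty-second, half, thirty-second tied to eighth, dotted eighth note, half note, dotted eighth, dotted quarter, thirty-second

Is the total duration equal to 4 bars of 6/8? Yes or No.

Yes

One bar of 6/8 = 24 thirty-second notes, so 4 bars = 96.
Working in thirty-second notes: dotted half note = 24; eighth note = 4; thirty-second tied to eighth (thirty-second + eighth) = 5; thirty-second = 1; half = 16; thirty-second tied to eighth (thirty-second + eighth) = 5; dotted eighth note = 6; half note = 16; dotted eighth = 6; dotted quarter = 12; thirty-second = 1.
Adding: 24 + 4 + 5 + 1 + 16 + 5 + 6 + 16 + 6 + 12 + 1 = 96.
96 equals 96, so the answer is Yes.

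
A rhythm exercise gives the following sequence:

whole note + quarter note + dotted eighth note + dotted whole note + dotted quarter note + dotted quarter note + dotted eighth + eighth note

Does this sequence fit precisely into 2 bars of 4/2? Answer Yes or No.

Yes

One bar of 4/2 = 32 sixteenth notes, so 2 bars = 64.
Express everything in sixteenth notes: whole note = 16; quarter note = 4; dotted eighth note = 3; dotted whole note = 24; dotted quarter note = 6; dotted quarter note = 6; dotted eighth = 3; eighth note = 2.
Total: 16 + 4 + 3 + 24 + 6 + 6 + 3 + 2 = 64.
64 equals 64, so the answer is Yes.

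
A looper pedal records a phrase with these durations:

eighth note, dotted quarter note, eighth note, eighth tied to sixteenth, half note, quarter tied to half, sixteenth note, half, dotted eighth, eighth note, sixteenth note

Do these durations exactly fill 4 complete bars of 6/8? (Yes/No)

Yes

One bar of 6/8 = 12 sixteenth notes, so 4 bars = 48.
Each duration in sixteenth notes: eighth note = 2; dotted quarter note = 6; eighth note = 2; eighth tied to sixteenth (eighth + sixteenth) = 3; half note = 8; quarter tied to half (quarter + half) = 12; sixteenth note = 1; half = 8; dotted eighth = 3; eighth note = 2; sixteenth note = 1.
Total: 2 + 6 + 2 + 3 + 8 + 12 + 1 + 8 + 3 + 2 + 1 = 48.
48 equals 48, so the answer is Yes.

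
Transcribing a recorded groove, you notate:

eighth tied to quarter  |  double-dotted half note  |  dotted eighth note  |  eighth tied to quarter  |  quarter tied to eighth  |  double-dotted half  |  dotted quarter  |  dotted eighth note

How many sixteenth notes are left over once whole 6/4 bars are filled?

One bar of 6/4 = 24 sixteenth notes.
Convert each value to sixteenth notes: eighth tied to quarter (eighth + quarter) = 6; double-dotted half note = 14; dotted eighth note = 3; eighth tied to quarter (eighth + quarter) = 6; quarter tied to eighth (quarter + eighth) = 6; double-dotted half = 14; dotted quarter = 6; dotted eighth note = 3.
Altogether 6 + 14 + 3 + 6 + 6 + 14 + 6 + 3 = 58.
58 ÷ 24 = 2 complete bars with 10 sixteenth notes remaining.

10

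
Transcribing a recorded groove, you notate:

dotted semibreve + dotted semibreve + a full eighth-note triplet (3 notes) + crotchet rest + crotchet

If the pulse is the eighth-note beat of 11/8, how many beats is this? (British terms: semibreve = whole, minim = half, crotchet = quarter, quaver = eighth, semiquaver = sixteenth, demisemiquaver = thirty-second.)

One eighth-note beat = 2 sixteenth notes.
Each duration in sixteenth notes: dotted semibreve = 24; dotted semibreve = 24; a full eighth-note triplet (3 notes) (three triplet eighths span one quarter) = 4; crotchet rest = 4; crotchet = 4.
Total: 24 + 24 + 4 + 4 + 4 = 60.
60 ÷ 2 = 30 beats.

30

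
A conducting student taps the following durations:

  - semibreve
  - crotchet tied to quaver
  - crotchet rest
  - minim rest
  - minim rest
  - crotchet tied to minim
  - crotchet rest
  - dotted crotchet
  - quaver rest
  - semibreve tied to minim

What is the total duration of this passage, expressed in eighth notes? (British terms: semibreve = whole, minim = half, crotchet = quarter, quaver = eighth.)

Each duration in eighth notes: semibreve = 8; crotchet tied to quaver (crotchet + quaver) = 3; crotchet rest = 2; minim rest = 4; minim rest = 4; crotchet tied to minim (crotchet + minim) = 6; crotchet rest = 2; dotted crotchet = 3; quaver rest = 1; semibreve tied to minim (semibreve + minim) = 12.
Altogether 8 + 3 + 2 + 4 + 4 + 6 + 2 + 3 + 1 + 12 = 45 eighth notes.

45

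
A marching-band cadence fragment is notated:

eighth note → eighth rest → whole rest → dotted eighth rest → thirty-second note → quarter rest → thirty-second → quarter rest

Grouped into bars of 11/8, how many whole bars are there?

1

One bar of 11/8 = 44 thirty-second notes.
Working in thirty-second notes: eighth note = 4; eighth rest = 4; whole rest = 32; dotted eighth rest = 6; thirty-second note = 1; quarter rest = 8; thirty-second = 1; quarter rest = 8.
Adding: 4 + 4 + 32 + 6 + 1 + 8 + 1 + 8 = 64.
64 ÷ 44 = 1 complete bar with 20 left over.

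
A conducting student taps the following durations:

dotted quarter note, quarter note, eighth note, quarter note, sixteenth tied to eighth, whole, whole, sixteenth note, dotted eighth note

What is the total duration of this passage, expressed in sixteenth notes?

55

Working in sixteenth notes: dotted quarter note = 6; quarter note = 4; eighth note = 2; quarter note = 4; sixteenth tied to eighth (sixteenth + eighth) = 3; whole = 16; whole = 16; sixteenth note = 1; dotted eighth note = 3.
Adding: 6 + 4 + 2 + 4 + 3 + 16 + 16 + 1 + 3 = 55 sixteenth notes.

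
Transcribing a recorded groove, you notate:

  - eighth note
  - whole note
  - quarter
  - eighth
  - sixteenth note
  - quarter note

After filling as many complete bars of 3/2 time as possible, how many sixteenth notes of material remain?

One bar of 3/2 = 24 sixteenth notes.
Convert each value to sixteenth notes: eighth note = 2; whole note = 16; quarter = 4; eighth = 2; sixteenth note = 1; quarter note = 4.
Total: 2 + 16 + 4 + 2 + 1 + 4 = 29.
29 ÷ 24 = 1 complete bar with 5 sixteenth notes remaining.

5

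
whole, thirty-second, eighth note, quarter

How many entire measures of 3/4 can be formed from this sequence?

One bar of 3/4 = 24 thirty-second notes.
Working in thirty-second notes: whole = 32; thirty-second = 1; eighth note = 4; quarter = 8.
Adding: 32 + 1 + 4 + 8 = 45.
45 ÷ 24 = 1 complete bar with 21 left over.

1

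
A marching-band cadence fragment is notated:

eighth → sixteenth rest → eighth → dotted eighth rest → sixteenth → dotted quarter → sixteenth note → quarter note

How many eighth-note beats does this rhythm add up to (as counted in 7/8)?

One eighth-note beat = 2 sixteenth notes.
Convert each value to sixteenth notes: eighth = 2; sixteenth rest = 1; eighth = 2; dotted eighth rest = 3; sixteenth = 1; dotted quarter = 6; sixteenth note = 1; quarter note = 4.
Total: 2 + 1 + 2 + 3 + 1 + 6 + 1 + 4 = 20.
20 ÷ 2 = 10 beats.

10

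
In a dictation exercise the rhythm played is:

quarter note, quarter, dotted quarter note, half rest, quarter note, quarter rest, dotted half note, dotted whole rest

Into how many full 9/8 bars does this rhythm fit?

One bar of 9/8 = 9 eighth notes.
Each duration in eighth notes: quarter note = 2; quarter = 2; dotted quarter note = 3; half rest = 4; quarter note = 2; quarter rest = 2; dotted half note = 6; dotted whole rest = 12.
Total: 2 + 2 + 3 + 4 + 2 + 2 + 6 + 12 = 33.
33 ÷ 9 = 3 complete bars with 6 left over.

3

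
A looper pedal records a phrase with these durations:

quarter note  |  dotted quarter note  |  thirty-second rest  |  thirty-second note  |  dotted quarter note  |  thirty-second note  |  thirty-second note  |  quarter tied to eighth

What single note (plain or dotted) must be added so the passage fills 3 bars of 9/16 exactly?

3 bars of 9/16 = 54 thirty-second notes.
In thirty-second notes: quarter note = 8; dotted quarter note = 12; thirty-second rest = 1; thirty-second note = 1; dotted quarter note = 12; thirty-second note = 1; thirty-second note = 1; quarter tied to eighth (quarter + eighth) = 12.
Altogether 8 + 12 + 1 + 1 + 12 + 1 + 1 + 12 = 48.
Remaining: 54 − 48 = 6 thirty-second notes, which is a dotted eighth note.

dotted eighth note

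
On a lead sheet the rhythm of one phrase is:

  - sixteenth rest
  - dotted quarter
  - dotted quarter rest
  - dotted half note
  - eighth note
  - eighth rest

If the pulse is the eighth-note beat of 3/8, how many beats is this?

One eighth-note beat = 2 sixteenth notes.
Each duration in sixteenth notes: sixteenth rest = 1; dotted quarter = 6; dotted quarter rest = 6; dotted half note = 12; eighth note = 2; eighth rest = 2.
Sum: 1 + 6 + 6 + 12 + 2 + 2 = 29.
29 ÷ 2 = 14.5 beats.

14.5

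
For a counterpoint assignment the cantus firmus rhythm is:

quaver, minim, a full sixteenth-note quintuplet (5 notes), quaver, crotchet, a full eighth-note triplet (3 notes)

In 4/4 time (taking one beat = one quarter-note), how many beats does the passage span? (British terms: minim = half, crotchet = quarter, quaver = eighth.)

One quarter-note beat = 2 eighth notes.
In eighth notes: quaver = 1; minim = 4; a full sixteenth-note quintuplet (5 notes) (five quintuplet sixteenths span one quarter) = 2; quaver = 1; crotchet = 2; a full eighth-note triplet (3 notes) (three triplet eighths span one quarter) = 2.
Altogether 1 + 4 + 2 + 1 + 2 + 2 = 12.
12 ÷ 2 = 6 beats.

6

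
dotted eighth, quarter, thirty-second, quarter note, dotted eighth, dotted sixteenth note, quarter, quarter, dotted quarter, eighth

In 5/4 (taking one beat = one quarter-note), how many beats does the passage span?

8

One quarter-note beat = 8 thirty-second notes.
In thirty-second notes: dotted eighth = 6; quarter = 8; thirty-second = 1; quarter note = 8; dotted eighth = 6; dotted sixteenth note = 3; quarter = 8; quarter = 8; dotted quarter = 12; eighth = 4.
Adding: 6 + 8 + 1 + 8 + 6 + 3 + 8 + 8 + 12 + 4 = 64.
64 ÷ 8 = 8 beats.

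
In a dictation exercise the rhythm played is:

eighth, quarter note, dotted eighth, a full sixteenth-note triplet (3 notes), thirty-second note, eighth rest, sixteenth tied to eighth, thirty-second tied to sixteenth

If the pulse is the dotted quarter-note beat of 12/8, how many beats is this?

One dotted quarter-note beat = 12 thirty-second notes.
Working in thirty-second notes: eighth = 4; quarter note = 8; dotted eighth = 6; a full sixteenth-note triplet (3 notes) (three triplet sixteenths span one eighth) = 4; thirty-second note = 1; eighth rest = 4; sixteenth tied to eighth (sixteenth + eighth) = 6; thirty-second tied to sixteenth (thirty-second + sixteenth) = 3.
Altogether 4 + 8 + 6 + 4 + 1 + 4 + 6 + 3 = 36.
36 ÷ 12 = 3 beats.

3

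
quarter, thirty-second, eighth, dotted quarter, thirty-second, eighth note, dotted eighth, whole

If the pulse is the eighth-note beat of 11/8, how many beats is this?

17

One eighth-note beat = 4 thirty-second notes.
Convert each value to thirty-second notes: quarter = 8; thirty-second = 1; eighth = 4; dotted quarter = 12; thirty-second = 1; eighth note = 4; dotted eighth = 6; whole = 32.
Total: 8 + 1 + 4 + 12 + 1 + 4 + 6 + 32 = 68.
68 ÷ 4 = 17 beats.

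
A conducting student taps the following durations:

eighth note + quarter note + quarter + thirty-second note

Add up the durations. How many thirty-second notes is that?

21

Working in thirty-second notes: eighth note = 4; quarter note = 8; quarter = 8; thirty-second note = 1.
Adding: 4 + 8 + 8 + 1 = 21 thirty-second notes.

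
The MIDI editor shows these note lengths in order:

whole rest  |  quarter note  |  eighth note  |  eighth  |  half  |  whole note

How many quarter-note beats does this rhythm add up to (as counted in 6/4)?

One quarter-note beat = 2 eighth notes.
Express everything in eighth notes: whole rest = 8; quarter note = 2; eighth note = 1; eighth = 1; half = 4; whole note = 8.
Altogether 8 + 2 + 1 + 1 + 4 + 8 = 24.
24 ÷ 2 = 12 beats.

12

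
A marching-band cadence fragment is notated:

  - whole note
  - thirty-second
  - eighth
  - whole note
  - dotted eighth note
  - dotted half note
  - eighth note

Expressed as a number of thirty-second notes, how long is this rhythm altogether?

Convert each value to thirty-second notes: whole note = 32; thirty-second = 1; eighth = 4; whole note = 32; dotted eighth note = 6; dotted half note = 24; eighth note = 4.
Adding: 32 + 1 + 4 + 32 + 6 + 24 + 4 = 103 thirty-second notes.

103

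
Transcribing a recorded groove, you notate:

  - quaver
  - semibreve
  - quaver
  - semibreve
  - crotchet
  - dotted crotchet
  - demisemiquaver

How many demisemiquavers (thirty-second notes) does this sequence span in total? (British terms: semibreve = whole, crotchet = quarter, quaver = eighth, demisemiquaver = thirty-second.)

Working in thirty-second notes: quaver = 4; semibreve = 32; quaver = 4; semibreve = 32; crotchet = 8; dotted crotchet = 12; demisemiquaver = 1.
Total: 4 + 32 + 4 + 32 + 8 + 12 + 1 = 93 thirty-second notes.

93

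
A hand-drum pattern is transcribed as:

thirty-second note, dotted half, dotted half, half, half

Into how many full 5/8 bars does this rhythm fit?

One bar of 5/8 = 20 thirty-second notes.
Express everything in thirty-second notes: thirty-second note = 1; dotted half = 24; dotted half = 24; half = 16; half = 16.
Sum: 1 + 24 + 24 + 16 + 16 = 81.
81 ÷ 20 = 4 complete bars with 1 left over.

4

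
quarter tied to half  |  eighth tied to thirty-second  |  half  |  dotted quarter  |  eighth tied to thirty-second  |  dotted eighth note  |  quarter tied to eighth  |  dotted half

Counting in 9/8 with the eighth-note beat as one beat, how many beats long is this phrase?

One eighth-note beat = 4 thirty-second notes.
Each duration in thirty-second notes: quarter tied to half (quarter + half) = 24; eighth tied to thirty-second (eighth + thirty-second) = 5; half = 16; dotted quarter = 12; eighth tied to thirty-second (eighth + thirty-second) = 5; dotted eighth note = 6; quarter tied to eighth (quarter + eighth) = 12; dotted half = 24.
Sum: 24 + 5 + 16 + 12 + 5 + 6 + 12 + 24 = 104.
104 ÷ 4 = 26 beats.

26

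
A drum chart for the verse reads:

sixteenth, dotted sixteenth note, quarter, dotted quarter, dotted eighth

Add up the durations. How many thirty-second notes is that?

Convert each value to thirty-second notes: sixteenth = 2; dotted sixteenth note = 3; quarter = 8; dotted quarter = 12; dotted eighth = 6.
Altogether 2 + 3 + 8 + 12 + 6 = 31 thirty-second notes.

31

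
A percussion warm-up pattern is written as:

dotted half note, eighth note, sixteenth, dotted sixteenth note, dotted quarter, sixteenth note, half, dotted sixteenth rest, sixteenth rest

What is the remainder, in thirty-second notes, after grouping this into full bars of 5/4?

One bar of 5/4 = 40 thirty-second notes.
Working in thirty-second notes: dotted half note = 24; eighth note = 4; sixteenth = 2; dotted sixteenth note = 3; dotted quarter = 12; sixteenth note = 2; half = 16; dotted sixteenth rest = 3; sixteenth rest = 2.
Sum: 24 + 4 + 2 + 3 + 12 + 2 + 16 + 3 + 2 = 68.
68 ÷ 40 = 1 complete bar with 28 thirty-second notes remaining.

28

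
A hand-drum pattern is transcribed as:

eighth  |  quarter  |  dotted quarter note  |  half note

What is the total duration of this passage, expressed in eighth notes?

Convert each value to eighth notes: eighth = 1; quarter = 2; dotted quarter note = 3; half note = 4.
Sum: 1 + 2 + 3 + 4 = 10 eighth notes.

10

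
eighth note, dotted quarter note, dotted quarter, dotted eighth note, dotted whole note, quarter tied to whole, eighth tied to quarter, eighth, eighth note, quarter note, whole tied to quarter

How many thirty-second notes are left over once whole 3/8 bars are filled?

10

One bar of 3/8 = 6 sixteenth notes.
Convert each value to sixteenth notes: eighth note = 2; dotted quarter note = 6; dotted quarter = 6; dotted eighth note = 3; dotted whole note = 24; quarter tied to whole (quarter + whole) = 20; eighth tied to quarter (eighth + quarter) = 6; eighth = 2; eighth note = 2; quarter note = 4; whole tied to quarter (whole + quarter) = 20.
Altogether 2 + 6 + 6 + 3 + 24 + 20 + 6 + 2 + 2 + 4 + 20 = 95.
95 ÷ 6 = 15 complete bars with 5 sixteenth notes remaining = 10 thirty-second notes.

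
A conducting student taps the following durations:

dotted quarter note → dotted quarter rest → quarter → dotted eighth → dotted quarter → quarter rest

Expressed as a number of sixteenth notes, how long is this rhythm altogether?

29

Convert each value to sixteenth notes: dotted quarter note = 6; dotted quarter rest = 6; quarter = 4; dotted eighth = 3; dotted quarter = 6; quarter rest = 4.
Altogether 6 + 6 + 4 + 3 + 6 + 4 = 29 sixteenth notes.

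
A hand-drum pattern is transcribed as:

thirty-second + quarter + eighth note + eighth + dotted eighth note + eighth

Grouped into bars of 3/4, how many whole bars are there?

1

One bar of 3/4 = 24 thirty-second notes.
Working in thirty-second notes: thirty-second = 1; quarter = 8; eighth note = 4; eighth = 4; dotted eighth note = 6; eighth = 4.
Total: 1 + 8 + 4 + 4 + 6 + 4 = 27.
27 ÷ 24 = 1 complete bar with 3 left over.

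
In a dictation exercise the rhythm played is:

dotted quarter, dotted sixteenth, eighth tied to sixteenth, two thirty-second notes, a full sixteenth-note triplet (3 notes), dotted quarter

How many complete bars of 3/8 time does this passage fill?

One bar of 3/8 = 12 thirty-second notes.
Each duration in thirty-second notes: dotted quarter = 12; dotted sixteenth = 3; eighth tied to sixteenth (eighth + sixteenth) = 6; thirty-second note = 1; thirty-second note = 1; a full sixteenth-note triplet (3 notes) (three triplet sixteenths span one eighth) = 4; dotted quarter = 12.
Adding: 12 + 3 + 6 + 1 + 1 + 4 + 12 = 39.
39 ÷ 12 = 3 complete bars with 3 left over.

3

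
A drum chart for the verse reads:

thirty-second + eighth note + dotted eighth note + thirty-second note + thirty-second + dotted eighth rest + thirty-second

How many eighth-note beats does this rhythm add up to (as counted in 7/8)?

One eighth-note beat = 4 thirty-second notes.
In thirty-second notes: thirty-second = 1; eighth note = 4; dotted eighth note = 6; thirty-second note = 1; thirty-second = 1; dotted eighth rest = 6; thirty-second = 1.
Altogether 1 + 4 + 6 + 1 + 1 + 6 + 1 = 20.
20 ÷ 4 = 5 beats.

5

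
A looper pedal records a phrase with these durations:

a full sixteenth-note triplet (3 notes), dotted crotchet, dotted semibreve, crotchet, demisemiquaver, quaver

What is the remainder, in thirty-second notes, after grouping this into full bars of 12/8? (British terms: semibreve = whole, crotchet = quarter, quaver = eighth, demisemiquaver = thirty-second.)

29

One bar of 12/8 = 48 thirty-second notes.
Each duration in thirty-second notes: a full sixteenth-note triplet (3 notes) (three triplet sixteenths span one eighth) = 4; dotted crotchet = 12; dotted semibreve = 48; crotchet = 8; demisemiquaver = 1; quaver = 4.
Altogether 4 + 12 + 48 + 8 + 1 + 4 = 77.
77 ÷ 48 = 1 complete bar with 29 thirty-second notes remaining.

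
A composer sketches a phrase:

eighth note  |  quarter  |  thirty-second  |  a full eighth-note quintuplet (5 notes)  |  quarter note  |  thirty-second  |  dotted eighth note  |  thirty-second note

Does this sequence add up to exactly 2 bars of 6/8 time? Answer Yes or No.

No

One bar of 6/8 = 24 thirty-second notes, so 2 bars = 48.
Each duration in thirty-second notes: eighth note = 4; quarter = 8; thirty-second = 1; a full eighth-note quintuplet (5 notes) (five quintuplet eighths span one half) = 16; quarter note = 8; thirty-second = 1; dotted eighth note = 6; thirty-second note = 1.
Total: 4 + 8 + 1 + 16 + 8 + 1 + 6 + 1 = 45.
45 falls short of 48, so the answer is No.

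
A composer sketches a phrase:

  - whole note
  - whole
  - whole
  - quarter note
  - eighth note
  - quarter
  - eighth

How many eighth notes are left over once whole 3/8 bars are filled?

One bar of 3/8 = 3 eighth notes.
In eighth notes: whole note = 8; whole = 8; whole = 8; quarter note = 2; eighth note = 1; quarter = 2; eighth = 1.
Total: 8 + 8 + 8 + 2 + 1 + 2 + 1 = 30.
30 ÷ 3 = 10 complete bars with 0 eighth notes remaining.

0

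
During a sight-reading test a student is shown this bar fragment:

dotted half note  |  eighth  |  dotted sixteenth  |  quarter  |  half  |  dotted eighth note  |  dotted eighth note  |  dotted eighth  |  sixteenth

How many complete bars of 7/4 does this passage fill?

1

One bar of 7/4 = 56 thirty-second notes.
Express everything in thirty-second notes: dotted half note = 24; eighth = 4; dotted sixteenth = 3; quarter = 8; half = 16; dotted eighth note = 6; dotted eighth note = 6; dotted eighth = 6; sixteenth = 2.
Altogether 24 + 4 + 3 + 8 + 16 + 6 + 6 + 6 + 2 = 75.
75 ÷ 56 = 1 complete bar with 19 left over.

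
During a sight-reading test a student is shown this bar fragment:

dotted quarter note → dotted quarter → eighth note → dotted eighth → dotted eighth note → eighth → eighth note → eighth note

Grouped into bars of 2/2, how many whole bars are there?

1

One bar of 2/2 = 16 sixteenth notes.
Convert each value to sixteenth notes: dotted quarter note = 6; dotted quarter = 6; eighth note = 2; dotted eighth = 3; dotted eighth note = 3; eighth = 2; eighth note = 2; eighth note = 2.
Total: 6 + 6 + 2 + 3 + 3 + 2 + 2 + 2 = 26.
26 ÷ 16 = 1 complete bar with 10 left over.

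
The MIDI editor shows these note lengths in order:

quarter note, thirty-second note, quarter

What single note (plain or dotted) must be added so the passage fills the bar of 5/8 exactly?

dotted sixteenth note

The bar of 5/8 = 20 thirty-second notes.
In thirty-second notes: quarter note = 8; thirty-second note = 1; quarter = 8.
Adding: 8 + 1 + 8 = 17.
Remaining: 20 − 17 = 3 thirty-second notes, which is a dotted sixteenth note.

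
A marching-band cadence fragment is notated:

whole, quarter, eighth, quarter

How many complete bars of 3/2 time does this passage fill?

1

One bar of 3/2 = 12 eighth notes.
Each duration in eighth notes: whole = 8; quarter = 2; eighth = 1; quarter = 2.
Altogether 8 + 2 + 1 + 2 = 13.
13 ÷ 12 = 1 complete bar with 1 left over.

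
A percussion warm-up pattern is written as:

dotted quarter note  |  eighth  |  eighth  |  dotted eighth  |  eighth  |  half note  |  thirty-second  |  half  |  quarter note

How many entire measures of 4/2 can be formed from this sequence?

1

One bar of 4/2 = 64 thirty-second notes.
Convert each value to thirty-second notes: dotted quarter note = 12; eighth = 4; eighth = 4; dotted eighth = 6; eighth = 4; half note = 16; thirty-second = 1; half = 16; quarter note = 8.
Sum: 12 + 4 + 4 + 6 + 4 + 16 + 1 + 16 + 8 = 71.
71 ÷ 64 = 1 complete bar with 7 left over.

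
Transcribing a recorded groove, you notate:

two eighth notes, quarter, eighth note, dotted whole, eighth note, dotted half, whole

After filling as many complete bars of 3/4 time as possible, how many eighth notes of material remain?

One bar of 3/4 = 6 eighth notes.
In eighth notes: eighth note = 1; eighth note = 1; quarter = 2; eighth note = 1; dotted whole = 12; eighth note = 1; dotted half = 6; whole = 8.
Total: 1 + 1 + 2 + 1 + 12 + 1 + 6 + 8 = 32.
32 ÷ 6 = 5 complete bars with 2 eighth notes remaining.

2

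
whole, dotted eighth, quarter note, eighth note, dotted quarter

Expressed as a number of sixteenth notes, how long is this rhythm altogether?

In sixteenth notes: whole = 16; dotted eighth = 3; quarter note = 4; eighth note = 2; dotted quarter = 6.
Adding: 16 + 3 + 4 + 2 + 6 = 31 sixteenth notes.

31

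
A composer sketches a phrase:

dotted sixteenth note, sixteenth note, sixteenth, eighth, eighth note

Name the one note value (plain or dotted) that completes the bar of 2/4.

thirty-second note

The bar of 2/4 = 16 thirty-second notes.
Each duration in thirty-second notes: dotted sixteenth note = 3; sixteenth note = 2; sixteenth = 2; eighth = 4; eighth note = 4.
Adding: 3 + 2 + 2 + 4 + 4 = 15.
Remaining: 16 − 15 = 1 thirty-second note, which is a thirty-second note.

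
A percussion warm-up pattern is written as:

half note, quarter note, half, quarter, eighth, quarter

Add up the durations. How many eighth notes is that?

Working in eighth notes: half note = 4; quarter note = 2; half = 4; quarter = 2; eighth = 1; quarter = 2.
Altogether 4 + 2 + 4 + 2 + 1 + 2 = 15 eighth notes.

15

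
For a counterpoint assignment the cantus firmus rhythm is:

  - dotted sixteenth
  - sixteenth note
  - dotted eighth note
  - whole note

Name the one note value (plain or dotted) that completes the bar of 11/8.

The bar of 11/8 = 44 thirty-second notes.
Convert each value to thirty-second notes: dotted sixteenth = 3; sixteenth note = 2; dotted eighth note = 6; whole note = 32.
Total: 3 + 2 + 6 + 32 = 43.
Remaining: 44 − 43 = 1 thirty-second note, which is a thirty-second note.

thirty-second note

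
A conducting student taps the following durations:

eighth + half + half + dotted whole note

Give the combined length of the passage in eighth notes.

Working in eighth notes: eighth = 1; half = 4; half = 4; dotted whole note = 12.
Total: 1 + 4 + 4 + 12 = 21 eighth notes.

21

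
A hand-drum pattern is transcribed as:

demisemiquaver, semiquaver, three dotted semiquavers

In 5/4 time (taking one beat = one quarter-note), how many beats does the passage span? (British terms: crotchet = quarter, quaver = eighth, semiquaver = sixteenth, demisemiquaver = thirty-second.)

One quarter-note beat = 8 thirty-second notes.
Express everything in thirty-second notes: demisemiquaver = 1; semiquaver = 2; dotted semiquaver = 3; dotted semiquaver = 3; dotted semiquaver = 3.
Sum: 1 + 2 + 3 + 3 + 3 = 12.
12 ÷ 8 = 1.5 beats.

1.5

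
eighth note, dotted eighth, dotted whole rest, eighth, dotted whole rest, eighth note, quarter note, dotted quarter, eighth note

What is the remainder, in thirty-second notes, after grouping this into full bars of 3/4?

18

One bar of 3/4 = 12 sixteenth notes.
Working in sixteenth notes: eighth note = 2; dotted eighth = 3; dotted whole rest = 24; eighth = 2; dotted whole rest = 24; eighth note = 2; quarter note = 4; dotted quarter = 6; eighth note = 2.
Altogether 2 + 3 + 24 + 2 + 24 + 2 + 4 + 6 + 2 = 69.
69 ÷ 12 = 5 complete bars with 9 sixteenth notes remaining = 18 thirty-second notes.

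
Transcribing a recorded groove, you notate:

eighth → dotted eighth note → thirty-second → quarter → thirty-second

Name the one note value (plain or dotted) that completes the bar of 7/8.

quarter note

The bar of 7/8 = 28 thirty-second notes.
Convert each value to thirty-second notes: eighth = 4; dotted eighth note = 6; thirty-second = 1; quarter = 8; thirty-second = 1.
Total: 4 + 6 + 1 + 8 + 1 = 20.
Remaining: 28 − 20 = 8 thirty-second notes, which is a quarter note.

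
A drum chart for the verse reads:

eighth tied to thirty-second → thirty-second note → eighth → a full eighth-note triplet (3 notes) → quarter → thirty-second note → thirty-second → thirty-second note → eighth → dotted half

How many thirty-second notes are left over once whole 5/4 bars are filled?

One bar of 5/4 = 40 thirty-second notes.
Each duration in thirty-second notes: eighth tied to thirty-second (eighth + thirty-second) = 5; thirty-second note = 1; eighth = 4; a full eighth-note triplet (3 notes) (three triplet eighths span one quarter) = 8; quarter = 8; thirty-second note = 1; thirty-second = 1; thirty-second note = 1; eighth = 4; dotted half = 24.
Sum: 5 + 1 + 4 + 8 + 8 + 1 + 1 + 1 + 4 + 24 = 57.
57 ÷ 40 = 1 complete bar with 17 thirty-second notes remaining.

17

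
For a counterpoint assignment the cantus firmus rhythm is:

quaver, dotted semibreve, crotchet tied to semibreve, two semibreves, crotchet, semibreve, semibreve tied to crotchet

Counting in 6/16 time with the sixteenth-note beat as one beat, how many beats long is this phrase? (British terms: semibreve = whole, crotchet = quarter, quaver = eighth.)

One sixteenth-note beat = 2 thirty-second notes.
In thirty-second notes: quaver = 4; dotted semibreve = 48; crotchet tied to semibreve (crotchet + semibreve) = 40; semibreve = 32; semibreve = 32; crotchet = 8; semibreve = 32; semibreve tied to crotchet (semibreve + crotchet) = 40.
Sum: 4 + 48 + 40 + 32 + 32 + 8 + 32 + 40 = 236.
236 ÷ 2 = 118 beats.

118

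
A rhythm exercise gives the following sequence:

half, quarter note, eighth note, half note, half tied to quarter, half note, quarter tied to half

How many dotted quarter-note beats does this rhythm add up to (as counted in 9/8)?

One dotted quarter-note beat = 3 eighth notes.
Convert each value to eighth notes: half = 4; quarter note = 2; eighth note = 1; half note = 4; half tied to quarter (half + quarter) = 6; half note = 4; quarter tied to half (quarter + half) = 6.
Sum: 4 + 2 + 1 + 4 + 6 + 4 + 6 = 27.
27 ÷ 3 = 9 beats.

9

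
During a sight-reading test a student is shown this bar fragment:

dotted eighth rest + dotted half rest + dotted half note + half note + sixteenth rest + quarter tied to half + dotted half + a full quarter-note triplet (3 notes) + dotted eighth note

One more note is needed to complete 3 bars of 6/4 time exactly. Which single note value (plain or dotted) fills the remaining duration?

sixteenth note

3 bars of 6/4 = 72 sixteenth notes.
In sixteenth notes: dotted eighth rest = 3; dotted half rest = 12; dotted half note = 12; half note = 8; sixteenth rest = 1; quarter tied to half (quarter + half) = 12; dotted half = 12; a full quarter-note triplet (3 notes) (three triplet quarters span one half) = 8; dotted eighth note = 3.
Altogether 3 + 12 + 12 + 8 + 1 + 12 + 12 + 8 + 3 = 71.
Remaining: 72 − 71 = 1 sixteenth note, which is a sixteenth note.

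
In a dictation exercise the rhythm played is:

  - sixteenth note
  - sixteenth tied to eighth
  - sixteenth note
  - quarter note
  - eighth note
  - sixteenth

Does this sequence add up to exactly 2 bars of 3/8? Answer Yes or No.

Yes

One bar of 3/8 = 6 sixteenth notes, so 2 bars = 12.
Each duration in sixteenth notes: sixteenth note = 1; sixteenth tied to eighth (sixteenth + eighth) = 3; sixteenth note = 1; quarter note = 4; eighth note = 2; sixteenth = 1.
Adding: 1 + 3 + 1 + 4 + 2 + 1 = 12.
12 equals 12, so the answer is Yes.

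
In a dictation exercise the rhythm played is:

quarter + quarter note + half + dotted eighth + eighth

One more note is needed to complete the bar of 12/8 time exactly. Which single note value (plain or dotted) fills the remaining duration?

dotted eighth note

The bar of 12/8 = 24 sixteenth notes.
Working in sixteenth notes: quarter = 4; quarter note = 4; half = 8; dotted eighth = 3; eighth = 2.
Adding: 4 + 4 + 8 + 3 + 2 = 21.
Remaining: 24 − 21 = 3 sixteenth notes, which is a dotted eighth note.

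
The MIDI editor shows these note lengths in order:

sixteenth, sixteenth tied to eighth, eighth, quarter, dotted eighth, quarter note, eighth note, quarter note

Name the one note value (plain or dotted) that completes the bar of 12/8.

sixteenth note

The bar of 12/8 = 24 sixteenth notes.
Working in sixteenth notes: sixteenth = 1; sixteenth tied to eighth (sixteenth + eighth) = 3; eighth = 2; quarter = 4; dotted eighth = 3; quarter note = 4; eighth note = 2; quarter note = 4.
Altogether 1 + 3 + 2 + 4 + 3 + 4 + 2 + 4 = 23.
Remaining: 24 − 23 = 1 sixteenth note, which is a sixteenth note.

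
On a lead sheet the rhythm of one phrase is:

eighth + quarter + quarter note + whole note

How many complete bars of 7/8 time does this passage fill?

1

One bar of 7/8 = 7 eighth notes.
Each duration in eighth notes: eighth = 1; quarter = 2; quarter note = 2; whole note = 8.
Total: 1 + 2 + 2 + 8 = 13.
13 ÷ 7 = 1 complete bar with 6 left over.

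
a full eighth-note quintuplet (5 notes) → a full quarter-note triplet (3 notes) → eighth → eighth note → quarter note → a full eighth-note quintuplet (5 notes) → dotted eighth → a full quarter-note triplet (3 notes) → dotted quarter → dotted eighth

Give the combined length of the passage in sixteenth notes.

Working in sixteenth notes: a full eighth-note quintuplet (5 notes) (five quintuplet eighths span one half) = 8; a full quarter-note triplet (3 notes) (three triplet quarters span one half) = 8; eighth = 2; eighth note = 2; quarter note = 4; a full eighth-note quintuplet (5 notes) (five quintuplet eighths span one half) = 8; dotted eighth = 3; a full quarter-note triplet (3 notes) (three triplet quarters span one half) = 8; dotted quarter = 6; dotted eighth = 3.
Sum: 8 + 8 + 2 + 2 + 4 + 8 + 3 + 8 + 6 + 3 = 52 sixteenth notes.

52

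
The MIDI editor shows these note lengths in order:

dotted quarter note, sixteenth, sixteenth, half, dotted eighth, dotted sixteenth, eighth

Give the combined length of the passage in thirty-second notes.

Each duration in thirty-second notes: dotted quarter note = 12; sixteenth = 2; sixteenth = 2; half = 16; dotted eighth = 6; dotted sixteenth = 3; eighth = 4.
Altogether 12 + 2 + 2 + 16 + 6 + 3 + 4 = 45 thirty-second notes.

45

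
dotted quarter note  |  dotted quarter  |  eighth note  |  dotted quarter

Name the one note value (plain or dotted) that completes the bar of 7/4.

The bar of 7/4 = 14 eighth notes.
Express everything in eighth notes: dotted quarter note = 3; dotted quarter = 3; eighth note = 1; dotted quarter = 3.
Total: 3 + 3 + 1 + 3 = 10.
Remaining: 14 − 10 = 4 eighth notes, which is a half note.

half note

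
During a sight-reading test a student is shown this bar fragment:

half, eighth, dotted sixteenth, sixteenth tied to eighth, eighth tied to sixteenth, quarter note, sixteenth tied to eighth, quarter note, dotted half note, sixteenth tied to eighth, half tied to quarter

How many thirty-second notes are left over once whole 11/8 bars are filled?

23

One bar of 11/8 = 44 thirty-second notes.
Convert each value to thirty-second notes: half = 16; eighth = 4; dotted sixteenth = 3; sixteenth tied to eighth (sixteenth + eighth) = 6; eighth tied to sixteenth (eighth + sixteenth) = 6; quarter note = 8; sixteenth tied to eighth (sixteenth + eighth) = 6; quarter note = 8; dotted half note = 24; sixteenth tied to eighth (sixteenth + eighth) = 6; half tied to quarter (half + quarter) = 24.
Altogether 16 + 4 + 3 + 6 + 6 + 8 + 6 + 8 + 24 + 6 + 24 = 111.
111 ÷ 44 = 2 complete bars with 23 thirty-second notes remaining.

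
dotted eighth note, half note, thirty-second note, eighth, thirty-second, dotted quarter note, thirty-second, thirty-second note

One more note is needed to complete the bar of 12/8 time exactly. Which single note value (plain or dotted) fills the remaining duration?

dotted eighth note

The bar of 12/8 = 48 thirty-second notes.
Working in thirty-second notes: dotted eighth note = 6; half note = 16; thirty-second note = 1; eighth = 4; thirty-second = 1; dotted quarter note = 12; thirty-second = 1; thirty-second note = 1.
Altogether 6 + 16 + 1 + 4 + 1 + 12 + 1 + 1 = 42.
Remaining: 48 − 42 = 6 thirty-second notes, which is a dotted eighth note.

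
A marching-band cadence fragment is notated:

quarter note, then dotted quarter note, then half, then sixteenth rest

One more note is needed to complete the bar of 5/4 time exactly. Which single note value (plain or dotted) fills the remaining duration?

The bar of 5/4 = 20 sixteenth notes.
Convert each value to sixteenth notes: quarter note = 4; dotted quarter note = 6; half = 8; sixteenth rest = 1.
Total: 4 + 6 + 8 + 1 = 19.
Remaining: 20 − 19 = 1 sixteenth note, which is a sixteenth note.

sixteenth note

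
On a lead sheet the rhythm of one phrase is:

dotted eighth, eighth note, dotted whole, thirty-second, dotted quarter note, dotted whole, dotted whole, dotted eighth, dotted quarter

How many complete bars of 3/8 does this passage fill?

15

One bar of 3/8 = 12 thirty-second notes.
Each duration in thirty-second notes: dotted eighth = 6; eighth note = 4; dotted whole = 48; thirty-second = 1; dotted quarter note = 12; dotted whole = 48; dotted whole = 48; dotted eighth = 6; dotted quarter = 12.
Total: 6 + 4 + 48 + 1 + 12 + 48 + 48 + 6 + 12 = 185.
185 ÷ 12 = 15 complete bars with 5 left over.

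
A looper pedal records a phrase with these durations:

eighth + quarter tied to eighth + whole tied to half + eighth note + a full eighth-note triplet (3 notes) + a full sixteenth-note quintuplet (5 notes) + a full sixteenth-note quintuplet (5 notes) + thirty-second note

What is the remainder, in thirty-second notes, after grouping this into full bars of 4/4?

One bar of 4/4 = 32 thirty-second notes.
Working in thirty-second notes: eighth = 4; quarter tied to eighth (quarter + eighth) = 12; whole tied to half (whole + half) = 48; eighth note = 4; a full eighth-note triplet (3 notes) (three triplet eighths span one quarter) = 8; a full sixteenth-note quintuplet (5 notes) (five quintuplet sixteenths span one quarter) = 8; a full sixteenth-note quintuplet (5 notes) (five quintuplet sixteenths span one quarter) = 8; thirty-second note = 1.
Sum: 4 + 12 + 48 + 4 + 8 + 8 + 8 + 1 = 93.
93 ÷ 32 = 2 complete bars with 29 thirty-second notes remaining.

29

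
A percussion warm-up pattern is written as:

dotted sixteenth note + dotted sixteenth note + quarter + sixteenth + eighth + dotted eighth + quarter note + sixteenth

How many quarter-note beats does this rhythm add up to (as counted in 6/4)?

One quarter-note beat = 8 thirty-second notes.
Working in thirty-second notes: dotted sixteenth note = 3; dotted sixteenth note = 3; quarter = 8; sixteenth = 2; eighth = 4; dotted eighth = 6; quarter note = 8; sixteenth = 2.
Altogether 3 + 3 + 8 + 2 + 4 + 6 + 8 + 2 = 36.
36 ÷ 8 = 4.5 beats.

4.5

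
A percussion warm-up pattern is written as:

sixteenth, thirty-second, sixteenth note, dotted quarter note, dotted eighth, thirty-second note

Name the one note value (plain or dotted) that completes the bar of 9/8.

The bar of 9/8 = 36 thirty-second notes.
Convert each value to thirty-second notes: sixteenth = 2; thirty-second = 1; sixteenth note = 2; dotted quarter note = 12; dotted eighth = 6; thirty-second note = 1.
Total: 2 + 1 + 2 + 12 + 6 + 1 = 24.
Remaining: 36 − 24 = 12 thirty-second notes, which is a dotted quarter note.

dotted quarter note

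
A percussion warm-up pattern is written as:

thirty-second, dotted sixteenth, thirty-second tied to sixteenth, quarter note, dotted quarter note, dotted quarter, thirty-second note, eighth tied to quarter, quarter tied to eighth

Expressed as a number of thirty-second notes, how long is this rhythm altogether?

Each duration in thirty-second notes: thirty-second = 1; dotted sixteenth = 3; thirty-second tied to sixteenth (thirty-second + sixteenth) = 3; quarter note = 8; dotted quarter note = 12; dotted quarter = 12; thirty-second note = 1; eighth tied to quarter (eighth + quarter) = 12; quarter tied to eighth (quarter + eighth) = 12.
Total: 1 + 3 + 3 + 8 + 12 + 12 + 1 + 12 + 12 = 64 thirty-second notes.

64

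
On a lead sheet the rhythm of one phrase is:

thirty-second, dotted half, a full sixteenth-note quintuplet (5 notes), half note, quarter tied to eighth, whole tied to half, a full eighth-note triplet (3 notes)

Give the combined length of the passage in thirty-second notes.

117

Working in thirty-second notes: thirty-second = 1; dotted half = 24; a full sixteenth-note quintuplet (5 notes) (five quintuplet sixteenths span one quarter) = 8; half note = 16; quarter tied to eighth (quarter + eighth) = 12; whole tied to half (whole + half) = 48; a full eighth-note triplet (3 notes) (three triplet eighths span one quarter) = 8.
Adding: 1 + 24 + 8 + 16 + 12 + 48 + 8 = 117 thirty-second notes.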